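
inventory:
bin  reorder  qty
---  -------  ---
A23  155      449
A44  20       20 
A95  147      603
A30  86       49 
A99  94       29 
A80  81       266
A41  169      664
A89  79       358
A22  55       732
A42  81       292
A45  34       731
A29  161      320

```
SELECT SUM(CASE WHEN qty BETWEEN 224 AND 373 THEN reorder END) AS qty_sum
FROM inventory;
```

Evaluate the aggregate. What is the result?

bin=A23: ✗
bin=A44: ✗
bin=A95: ✗
bin=A30: ✗
bin=A99: ✗
bin=A80: ✓ → 81
bin=A41: ✗
bin=A89: ✓ → 79
bin=A22: ✗
bin=A42: ✓ → 81
bin=A45: ✗
bin=A29: ✓ → 161
qty_sum = 81 + 79 + 81 + 161 = 402

402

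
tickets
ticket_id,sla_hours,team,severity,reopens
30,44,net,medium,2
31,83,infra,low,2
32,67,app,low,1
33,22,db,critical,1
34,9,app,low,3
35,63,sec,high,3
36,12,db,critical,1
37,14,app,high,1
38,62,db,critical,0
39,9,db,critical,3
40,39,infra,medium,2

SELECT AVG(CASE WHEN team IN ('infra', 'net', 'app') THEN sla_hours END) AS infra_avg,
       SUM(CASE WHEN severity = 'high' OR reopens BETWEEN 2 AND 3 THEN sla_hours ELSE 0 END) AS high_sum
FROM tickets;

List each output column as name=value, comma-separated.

[infra_avg: team IN ('infra', 'net', 'app')]
ticket_id=30: ✓ → 44
ticket_id=31: ✓ → 83
ticket_id=32: ✓ → 67
ticket_id=33: ✗
ticket_id=34: ✓ → 9
ticket_id=35: ✗
ticket_id=36: ✗
ticket_id=37: ✓ → 14
ticket_id=38: ✗
ticket_id=39: ✗
ticket_id=40: ✓ → 39
infra_avg = (44 + 83 + 67 + 9 + 14 + 39) / 6 = 42.6666666667
—
[high_sum: severity = 'high' OR reopens BETWEEN 2 AND 3]
ticket_id=30: ✓ → 44
ticket_id=31: ✓ → 83
ticket_id=32: ✗
ticket_id=33: ✗
ticket_id=34: ✓ → 9
ticket_id=35: ✓ → 63
ticket_id=36: ✗
ticket_id=37: ✓ → 14
ticket_id=38: ✗
ticket_id=39: ✓ → 9
ticket_id=40: ✓ → 39
high_sum = 44 + 83 + 9 + 63 + 14 + 9 + 39 = 261

infra_avg=42.6666666667, high_sum=261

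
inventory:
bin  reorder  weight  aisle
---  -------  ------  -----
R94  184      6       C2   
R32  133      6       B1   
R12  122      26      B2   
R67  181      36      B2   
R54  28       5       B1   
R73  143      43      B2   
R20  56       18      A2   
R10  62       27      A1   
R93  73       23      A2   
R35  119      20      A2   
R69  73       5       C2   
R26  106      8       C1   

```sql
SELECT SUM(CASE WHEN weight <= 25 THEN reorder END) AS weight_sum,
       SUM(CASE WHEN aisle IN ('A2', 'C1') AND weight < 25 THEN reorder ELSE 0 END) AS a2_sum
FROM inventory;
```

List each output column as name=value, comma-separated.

[weight_sum: weight <= 25]
bin=R94: ✓ → 184
bin=R32: ✓ → 133
bin=R12: ✗
bin=R67: ✗
bin=R54: ✓ → 28
bin=R73: ✗
bin=R20: ✓ → 56
bin=R10: ✗
bin=R93: ✓ → 73
bin=R35: ✓ → 119
bin=R69: ✓ → 73
bin=R26: ✓ → 106
weight_sum = 184 + 133 + 28 + 56 + 73 + 119 + 73 + 106 = 772
—
[a2_sum: aisle IN ('A2', 'C1') AND weight < 25]
bin=R94: ✗
bin=R32: ✗
bin=R12: ✗
bin=R67: ✗
bin=R54: ✗
bin=R73: ✗
bin=R20: ✓ → 56
bin=R10: ✗
bin=R93: ✓ → 73
bin=R35: ✓ → 119
bin=R69: ✗
bin=R26: ✓ → 106
a2_sum = 56 + 73 + 119 + 106 = 354

weight_sum=772, a2_sum=354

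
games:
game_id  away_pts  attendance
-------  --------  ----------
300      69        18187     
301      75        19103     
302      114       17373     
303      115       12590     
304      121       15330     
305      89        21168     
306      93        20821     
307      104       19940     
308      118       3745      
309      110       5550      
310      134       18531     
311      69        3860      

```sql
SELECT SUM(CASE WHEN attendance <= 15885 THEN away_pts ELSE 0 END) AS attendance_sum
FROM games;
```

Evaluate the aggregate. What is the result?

533

game_id=300: ✗
game_id=301: ✗
game_id=302: ✗
game_id=303: ✓ → 115
game_id=304: ✓ → 121
game_id=305: ✗
game_id=306: ✗
game_id=307: ✗
game_id=308: ✓ → 118
game_id=309: ✓ → 110
game_id=310: ✗
game_id=311: ✓ → 69
attendance_sum = 115 + 121 + 118 + 110 + 69 = 533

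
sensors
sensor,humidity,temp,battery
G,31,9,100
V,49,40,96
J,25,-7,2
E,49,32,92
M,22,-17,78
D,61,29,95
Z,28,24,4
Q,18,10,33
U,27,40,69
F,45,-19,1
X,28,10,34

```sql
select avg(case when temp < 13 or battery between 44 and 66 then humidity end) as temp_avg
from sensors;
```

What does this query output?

28.1666666667

sensor=G: ✓ → 31
sensor=V: ✗
sensor=J: ✓ → 25
sensor=E: ✗
sensor=M: ✓ → 22
sensor=D: ✗
sensor=Z: ✗
sensor=Q: ✓ → 18
sensor=U: ✗
sensor=F: ✓ → 45
sensor=X: ✓ → 28
temp_avg = (31 + 25 + 22 + 18 + 45 + 28) / 6 = 28.1666666667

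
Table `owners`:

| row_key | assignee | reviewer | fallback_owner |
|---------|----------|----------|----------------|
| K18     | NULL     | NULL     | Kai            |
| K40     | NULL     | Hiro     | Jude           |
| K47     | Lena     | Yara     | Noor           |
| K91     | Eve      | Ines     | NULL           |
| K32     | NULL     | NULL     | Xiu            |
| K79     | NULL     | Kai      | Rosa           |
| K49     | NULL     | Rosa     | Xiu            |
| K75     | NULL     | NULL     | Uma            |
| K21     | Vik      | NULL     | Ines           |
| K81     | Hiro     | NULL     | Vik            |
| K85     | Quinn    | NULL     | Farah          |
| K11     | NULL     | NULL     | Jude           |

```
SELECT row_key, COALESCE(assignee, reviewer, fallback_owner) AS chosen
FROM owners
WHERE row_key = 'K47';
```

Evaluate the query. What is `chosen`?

Lena

row_key = K47: assignee=Lena, reviewer=Yara, fallback_owner=Noor.
assignee=Lena → Lena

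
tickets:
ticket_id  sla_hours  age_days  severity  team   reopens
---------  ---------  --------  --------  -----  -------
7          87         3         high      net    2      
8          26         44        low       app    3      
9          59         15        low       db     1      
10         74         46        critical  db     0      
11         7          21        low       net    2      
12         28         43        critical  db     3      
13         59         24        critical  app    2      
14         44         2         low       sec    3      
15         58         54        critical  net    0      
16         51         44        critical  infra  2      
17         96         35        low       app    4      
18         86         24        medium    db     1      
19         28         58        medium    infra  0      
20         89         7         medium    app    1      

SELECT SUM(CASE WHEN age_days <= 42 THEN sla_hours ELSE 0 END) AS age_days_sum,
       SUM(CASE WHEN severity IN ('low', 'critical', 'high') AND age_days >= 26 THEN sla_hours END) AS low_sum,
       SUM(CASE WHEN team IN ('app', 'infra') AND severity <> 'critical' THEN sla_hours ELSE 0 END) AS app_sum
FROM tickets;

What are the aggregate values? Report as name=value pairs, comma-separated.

[age_days_sum: age_days <= 42]
ticket_id=7: ✓ → 87
ticket_id=8: ✗
ticket_id=9: ✓ → 59
ticket_id=10: ✗
ticket_id=11: ✓ → 7
ticket_id=12: ✗
ticket_id=13: ✓ → 59
ticket_id=14: ✓ → 44
ticket_id=15: ✗
ticket_id=16: ✗
ticket_id=17: ✓ → 96
ticket_id=18: ✓ → 86
ticket_id=19: ✗
ticket_id=20: ✓ → 89
age_days_sum = 87 + 59 + 7 + 59 + 44 + 96 + 86 + 89 = 527
—
[low_sum: severity IN ('low', 'critical', 'high') AND age_days >= 26]
ticket_id=7: ✗
ticket_id=8: ✓ → 26
ticket_id=9: ✗
ticket_id=10: ✓ → 74
ticket_id=11: ✗
ticket_id=12: ✓ → 28
ticket_id=13: ✗
ticket_id=14: ✗
ticket_id=15: ✓ → 58
ticket_id=16: ✓ → 51
ticket_id=17: ✓ → 96
ticket_id=18: ✗
ticket_id=19: ✗
ticket_id=20: ✗
low_sum = 26 + 74 + 28 + 58 + 51 + 96 = 333
—
[app_sum: team IN ('app', 'infra') AND severity <> 'critical']
ticket_id=7: ✗
ticket_id=8: ✓ → 26
ticket_id=9: ✗
ticket_id=10: ✗
ticket_id=11: ✗
ticket_id=12: ✗
ticket_id=13: ✗
ticket_id=14: ✗
ticket_id=15: ✗
ticket_id=16: ✗
ticket_id=17: ✓ → 96
ticket_id=18: ✗
ticket_id=19: ✓ → 28
ticket_id=20: ✓ → 89
app_sum = 26 + 96 + 28 + 89 = 239

age_days_sum=527, low_sum=333, app_sum=239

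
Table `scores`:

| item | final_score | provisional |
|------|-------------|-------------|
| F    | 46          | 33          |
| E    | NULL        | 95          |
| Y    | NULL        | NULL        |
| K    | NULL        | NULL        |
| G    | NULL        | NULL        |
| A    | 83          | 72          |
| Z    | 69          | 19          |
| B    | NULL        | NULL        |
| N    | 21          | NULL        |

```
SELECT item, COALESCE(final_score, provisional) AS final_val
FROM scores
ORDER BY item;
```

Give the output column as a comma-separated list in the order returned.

83, NULL, 95, 46, NULL, NULL, 21, NULL, 69

item=A: final_score=83 → 83
item=B: final_score=NULL, provisional=NULL (all NULL) → NULL
item=E: final_score=NULL, provisional=95 → 95
item=F: final_score=46 → 46
item=G: final_score=NULL, provisional=NULL (all NULL) → NULL
item=K: final_score=NULL, provisional=NULL (all NULL) → NULL
item=N: final_score=21 → 21
item=Y: final_score=NULL, provisional=NULL (all NULL) → NULL
item=Z: final_score=69 → 69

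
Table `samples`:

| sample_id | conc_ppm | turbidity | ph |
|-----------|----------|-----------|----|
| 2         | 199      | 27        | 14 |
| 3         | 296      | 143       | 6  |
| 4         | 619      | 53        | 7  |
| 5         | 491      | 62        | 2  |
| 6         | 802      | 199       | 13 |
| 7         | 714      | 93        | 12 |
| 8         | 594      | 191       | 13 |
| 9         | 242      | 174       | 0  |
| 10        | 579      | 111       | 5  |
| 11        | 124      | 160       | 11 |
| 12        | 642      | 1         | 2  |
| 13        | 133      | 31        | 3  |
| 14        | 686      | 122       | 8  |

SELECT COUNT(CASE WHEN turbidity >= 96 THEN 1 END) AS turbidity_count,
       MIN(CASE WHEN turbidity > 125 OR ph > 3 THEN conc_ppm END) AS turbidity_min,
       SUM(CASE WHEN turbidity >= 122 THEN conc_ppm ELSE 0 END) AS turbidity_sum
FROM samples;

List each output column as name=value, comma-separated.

turbidity_count=7, turbidity_min=124, turbidity_sum=2744

[turbidity_count: turbidity >= 96]
sample_id=2: ✗
sample_id=3: ✓ → 1
sample_id=4: ✗
sample_id=5: ✗
sample_id=6: ✓ → 1
sample_id=7: ✗
sample_id=8: ✓ → 1
sample_id=9: ✓ → 1
sample_id=10: ✓ → 1
sample_id=11: ✓ → 1
sample_id=12: ✗
sample_id=13: ✗
sample_id=14: ✓ → 1
turbidity_count = COUNT(1, 1, 1, 1, 1, 1, 1) = 7
—
[turbidity_min: turbidity > 125 OR ph > 3]
sample_id=2: ✓ → 199
sample_id=3: ✓ → 296
sample_id=4: ✓ → 619
sample_id=5: ✗
sample_id=6: ✓ → 802
sample_id=7: ✓ → 714
sample_id=8: ✓ → 594
sample_id=9: ✓ → 242
sample_id=10: ✓ → 579
sample_id=11: ✓ → 124
sample_id=12: ✗
sample_id=13: ✗
sample_id=14: ✓ → 686
turbidity_min = MIN(199, 296, 619, 802, 714, 594, 242, 579, 124, 686) = 124
—
[turbidity_sum: turbidity >= 122]
sample_id=2: ✗
sample_id=3: ✓ → 296
sample_id=4: ✗
sample_id=5: ✗
sample_id=6: ✓ → 802
sample_id=7: ✗
sample_id=8: ✓ → 594
sample_id=9: ✓ → 242
sample_id=10: ✗
sample_id=11: ✓ → 124
sample_id=12: ✗
sample_id=13: ✗
sample_id=14: ✓ → 686
turbidity_sum = 296 + 802 + 594 + 242 + 124 + 686 = 2744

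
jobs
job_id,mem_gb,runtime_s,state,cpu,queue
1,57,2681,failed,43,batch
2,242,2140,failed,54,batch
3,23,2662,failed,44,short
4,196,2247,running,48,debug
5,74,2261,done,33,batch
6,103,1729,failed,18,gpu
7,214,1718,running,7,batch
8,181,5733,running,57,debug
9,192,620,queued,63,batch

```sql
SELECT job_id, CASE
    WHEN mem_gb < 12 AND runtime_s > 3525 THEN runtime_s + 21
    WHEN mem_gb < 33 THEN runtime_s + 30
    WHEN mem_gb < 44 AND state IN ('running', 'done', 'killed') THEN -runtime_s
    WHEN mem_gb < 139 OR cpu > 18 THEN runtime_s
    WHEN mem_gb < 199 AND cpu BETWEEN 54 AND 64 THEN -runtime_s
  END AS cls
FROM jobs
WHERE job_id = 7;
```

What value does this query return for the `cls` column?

job_id = 7: mem_gb=214, runtime_s=1718, state=running, cpu=7, queue=batch.
mem_gb < 12 AND runtime_s > 3525 → false
mem_gb < 33 → false
mem_gb < 44 AND state IN ('running', 'done', 'killed') → false
mem_gb < 139 OR cpu > 18 → false
mem_gb < 199 AND cpu BETWEEN 54 AND 64 → false
No WHEN matched and there is no ELSE, so the CASE yields NULL.

NULL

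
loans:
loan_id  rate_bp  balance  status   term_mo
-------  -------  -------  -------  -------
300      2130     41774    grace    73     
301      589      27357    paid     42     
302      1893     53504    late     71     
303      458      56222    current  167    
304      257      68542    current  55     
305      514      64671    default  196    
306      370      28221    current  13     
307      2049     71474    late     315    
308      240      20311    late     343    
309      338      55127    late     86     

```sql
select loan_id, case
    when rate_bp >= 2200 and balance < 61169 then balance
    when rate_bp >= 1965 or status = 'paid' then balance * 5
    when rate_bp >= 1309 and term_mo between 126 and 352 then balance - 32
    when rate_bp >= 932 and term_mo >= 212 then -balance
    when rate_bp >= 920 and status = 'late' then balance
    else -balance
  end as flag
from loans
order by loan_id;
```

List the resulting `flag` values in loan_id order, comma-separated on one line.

208870, 136785, 53504, -56222, -68542, -64671, -28221, 357370, -20311, -55127

loan_id=300: rate_bp >= 1965 or status = 'paid' → 208870
loan_id=301: rate_bp >= 1965 or status = 'paid' → 136785
loan_id=302: rate_bp >= 920 and status = 'late' → 53504
loan_id=303: ELSE → -56222
loan_id=304: ELSE → -68542
loan_id=305: ELSE → -64671
loan_id=306: ELSE → -28221
loan_id=307: rate_bp >= 1965 or status = 'paid' → 357370
loan_id=308: ELSE → -20311
loan_id=309: ELSE → -55127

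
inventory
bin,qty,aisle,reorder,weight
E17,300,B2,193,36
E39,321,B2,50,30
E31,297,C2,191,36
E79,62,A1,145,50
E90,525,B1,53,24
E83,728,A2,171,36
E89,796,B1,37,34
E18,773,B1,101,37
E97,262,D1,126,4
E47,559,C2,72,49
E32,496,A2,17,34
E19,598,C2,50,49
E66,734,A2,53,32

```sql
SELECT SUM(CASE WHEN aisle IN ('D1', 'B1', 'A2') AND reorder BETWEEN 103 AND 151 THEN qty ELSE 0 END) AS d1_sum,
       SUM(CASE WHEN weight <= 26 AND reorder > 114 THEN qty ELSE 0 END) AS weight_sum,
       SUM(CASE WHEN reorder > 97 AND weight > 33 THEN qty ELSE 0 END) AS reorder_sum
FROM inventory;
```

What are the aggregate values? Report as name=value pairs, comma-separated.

d1_sum=262, weight_sum=262, reorder_sum=2160

[d1_sum: aisle IN ('D1', 'B1', 'A2') AND reorder BETWEEN 103 AND 151]
bin=E17: ✗
bin=E39: ✗
bin=E31: ✗
bin=E79: ✗
bin=E90: ✗
bin=E83: ✗
bin=E89: ✗
bin=E18: ✗
bin=E97: ✓ → 262
bin=E47: ✗
bin=E32: ✗
bin=E19: ✗
bin=E66: ✗
d1_sum = 262
—
[weight_sum: weight <= 26 AND reorder > 114]
bin=E17: ✗
bin=E39: ✗
bin=E31: ✗
bin=E79: ✗
bin=E90: ✗
bin=E83: ✗
bin=E89: ✗
bin=E18: ✗
bin=E97: ✓ → 262
bin=E47: ✗
bin=E32: ✗
bin=E19: ✗
bin=E66: ✗
weight_sum = 262
—
[reorder_sum: reorder > 97 AND weight > 33]
bin=E17: ✓ → 300
bin=E39: ✗
bin=E31: ✓ → 297
bin=E79: ✓ → 62
bin=E90: ✗
bin=E83: ✓ → 728
bin=E89: ✗
bin=E18: ✓ → 773
bin=E97: ✗
bin=E47: ✗
bin=E32: ✗
bin=E19: ✗
bin=E66: ✗
reorder_sum = 300 + 297 + 62 + 728 + 773 = 2160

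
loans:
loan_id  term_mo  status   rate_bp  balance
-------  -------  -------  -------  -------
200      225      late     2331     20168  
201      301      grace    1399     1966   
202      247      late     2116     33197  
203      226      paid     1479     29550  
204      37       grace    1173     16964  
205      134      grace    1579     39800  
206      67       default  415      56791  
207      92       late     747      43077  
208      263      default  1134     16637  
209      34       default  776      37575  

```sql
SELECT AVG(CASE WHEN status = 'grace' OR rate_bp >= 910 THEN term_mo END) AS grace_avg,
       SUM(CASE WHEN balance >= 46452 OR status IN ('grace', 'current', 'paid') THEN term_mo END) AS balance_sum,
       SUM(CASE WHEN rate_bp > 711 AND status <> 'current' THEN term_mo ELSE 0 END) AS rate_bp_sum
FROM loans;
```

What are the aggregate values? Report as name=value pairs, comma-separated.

grace_avg=204.7142857143, balance_sum=765, rate_bp_sum=1559

[grace_avg: status = 'grace' OR rate_bp >= 910]
loan_id=200: ✓ → 225
loan_id=201: ✓ → 301
loan_id=202: ✓ → 247
loan_id=203: ✓ → 226
loan_id=204: ✓ → 37
loan_id=205: ✓ → 134
loan_id=206: ✗
loan_id=207: ✗
loan_id=208: ✓ → 263
loan_id=209: ✗
grace_avg = (225 + 301 + 247 + 226 + 37 + 134 + 263) / 7 = 204.7142857143
—
[balance_sum: balance >= 46452 OR status IN ('grace', 'current', 'paid')]
loan_id=200: ✗
loan_id=201: ✓ → 301
loan_id=202: ✗
loan_id=203: ✓ → 226
loan_id=204: ✓ → 37
loan_id=205: ✓ → 134
loan_id=206: ✓ → 67
loan_id=207: ✗
loan_id=208: ✗
loan_id=209: ✗
balance_sum = 301 + 226 + 37 + 134 + 67 = 765
—
[rate_bp_sum: rate_bp > 711 AND status <> 'current']
loan_id=200: ✓ → 225
loan_id=201: ✓ → 301
loan_id=202: ✓ → 247
loan_id=203: ✓ → 226
loan_id=204: ✓ → 37
loan_id=205: ✓ → 134
loan_id=206: ✗
loan_id=207: ✓ → 92
loan_id=208: ✓ → 263
loan_id=209: ✓ → 34
rate_bp_sum = 225 + 301 + 247 + 226 + 37 + 134 + 92 + 263 + 34 = 1559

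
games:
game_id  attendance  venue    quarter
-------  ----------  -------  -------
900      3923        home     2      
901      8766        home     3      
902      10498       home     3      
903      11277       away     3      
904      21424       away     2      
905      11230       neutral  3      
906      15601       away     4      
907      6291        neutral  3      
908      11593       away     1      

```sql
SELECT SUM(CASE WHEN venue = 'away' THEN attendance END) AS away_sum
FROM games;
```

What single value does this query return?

59895

game_id=900: ✗
game_id=901: ✗
game_id=902: ✗
game_id=903: ✓ → 11277
game_id=904: ✓ → 21424
game_id=905: ✗
game_id=906: ✓ → 15601
game_id=907: ✗
game_id=908: ✓ → 11593
away_sum = 11277 + 21424 + 15601 + 11593 = 59895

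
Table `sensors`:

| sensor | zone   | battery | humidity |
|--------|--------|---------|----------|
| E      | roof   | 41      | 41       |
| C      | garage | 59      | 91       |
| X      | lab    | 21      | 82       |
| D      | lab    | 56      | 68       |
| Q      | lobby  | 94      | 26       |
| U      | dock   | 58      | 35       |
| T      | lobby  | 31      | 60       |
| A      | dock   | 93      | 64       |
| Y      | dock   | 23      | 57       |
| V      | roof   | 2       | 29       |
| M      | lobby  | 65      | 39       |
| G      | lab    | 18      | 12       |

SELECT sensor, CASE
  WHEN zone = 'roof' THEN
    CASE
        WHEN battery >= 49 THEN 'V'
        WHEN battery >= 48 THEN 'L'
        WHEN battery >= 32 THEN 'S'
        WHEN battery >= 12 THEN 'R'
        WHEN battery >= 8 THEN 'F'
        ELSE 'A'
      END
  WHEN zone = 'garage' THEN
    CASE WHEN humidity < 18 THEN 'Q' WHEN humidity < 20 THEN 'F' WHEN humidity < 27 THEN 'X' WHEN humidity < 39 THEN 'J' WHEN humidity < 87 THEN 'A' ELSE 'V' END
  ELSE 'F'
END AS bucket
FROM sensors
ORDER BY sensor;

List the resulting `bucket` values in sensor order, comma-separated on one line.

F, V, F, S, F, F, F, F, F, A, F, F

sensor=A: zone='dock' → outer ELSE → F
sensor=C: zone='garage' → inner[ELSE] → V
sensor=D: zone='lab' → outer ELSE → F
sensor=E: zone='roof' → inner[battery >= 32] → S
sensor=G: zone='lab' → outer ELSE → F
sensor=M: zone='lobby' → outer ELSE → F
sensor=Q: zone='lobby' → outer ELSE → F
sensor=T: zone='lobby' → outer ELSE → F
sensor=U: zone='dock' → outer ELSE → F
sensor=V: zone='roof' → inner[ELSE] → A
sensor=X: zone='lab' → outer ELSE → F
sensor=Y: zone='dock' → outer ELSE → F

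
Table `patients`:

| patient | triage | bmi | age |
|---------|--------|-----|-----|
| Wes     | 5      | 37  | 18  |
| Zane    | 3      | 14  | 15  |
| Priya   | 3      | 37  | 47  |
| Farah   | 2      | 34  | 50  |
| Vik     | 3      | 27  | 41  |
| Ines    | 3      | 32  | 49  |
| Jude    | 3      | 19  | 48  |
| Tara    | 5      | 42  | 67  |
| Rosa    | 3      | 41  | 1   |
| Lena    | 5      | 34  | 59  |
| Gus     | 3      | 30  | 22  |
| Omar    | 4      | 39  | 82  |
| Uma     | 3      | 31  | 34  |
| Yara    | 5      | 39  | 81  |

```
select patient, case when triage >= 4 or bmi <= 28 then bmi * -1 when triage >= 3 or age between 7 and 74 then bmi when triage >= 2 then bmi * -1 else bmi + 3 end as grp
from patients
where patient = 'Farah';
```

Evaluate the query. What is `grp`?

patient = Farah: triage=2, bmi=34, age=50.
triage >= 4 or bmi <= 28 → false
triage >= 3 or age between 7 and 74 → true → 34

34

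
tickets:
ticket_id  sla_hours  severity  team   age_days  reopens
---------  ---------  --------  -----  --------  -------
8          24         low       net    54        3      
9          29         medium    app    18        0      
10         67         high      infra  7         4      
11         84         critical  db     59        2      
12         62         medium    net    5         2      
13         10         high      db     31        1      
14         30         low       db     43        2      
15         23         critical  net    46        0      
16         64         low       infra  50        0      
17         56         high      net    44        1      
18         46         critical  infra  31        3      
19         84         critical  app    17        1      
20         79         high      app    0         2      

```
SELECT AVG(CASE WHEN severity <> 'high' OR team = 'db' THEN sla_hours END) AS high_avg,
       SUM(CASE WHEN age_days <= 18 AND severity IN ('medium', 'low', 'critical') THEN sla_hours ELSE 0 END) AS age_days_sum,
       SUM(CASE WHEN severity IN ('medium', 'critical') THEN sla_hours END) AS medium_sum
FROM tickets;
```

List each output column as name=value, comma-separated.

high_avg=45.6, age_days_sum=175, medium_sum=328

[high_avg: severity <> 'high' OR team = 'db']
ticket_id=8: ✓ → 24
ticket_id=9: ✓ → 29
ticket_id=10: ✗
ticket_id=11: ✓ → 84
ticket_id=12: ✓ → 62
ticket_id=13: ✓ → 10
ticket_id=14: ✓ → 30
ticket_id=15: ✓ → 23
ticket_id=16: ✓ → 64
ticket_id=17: ✗
ticket_id=18: ✓ → 46
ticket_id=19: ✓ → 84
ticket_id=20: ✗
high_avg = (24 + 29 + 84 + 62 + 10 + 30 + 23 + 64 + 46 + 84) / 10 = 45.6
—
[age_days_sum: age_days <= 18 AND severity IN ('medium', 'low', 'critical')]
ticket_id=8: ✗
ticket_id=9: ✓ → 29
ticket_id=10: ✗
ticket_id=11: ✗
ticket_id=12: ✓ → 62
ticket_id=13: ✗
ticket_id=14: ✗
ticket_id=15: ✗
ticket_id=16: ✗
ticket_id=17: ✗
ticket_id=18: ✗
ticket_id=19: ✓ → 84
ticket_id=20: ✗
age_days_sum = 29 + 62 + 84 = 175
—
[medium_sum: severity IN ('medium', 'critical')]
ticket_id=8: ✗
ticket_id=9: ✓ → 29
ticket_id=10: ✗
ticket_id=11: ✓ → 84
ticket_id=12: ✓ → 62
ticket_id=13: ✗
ticket_id=14: ✗
ticket_id=15: ✓ → 23
ticket_id=16: ✗
ticket_id=17: ✗
ticket_id=18: ✓ → 46
ticket_id=19: ✓ → 84
ticket_id=20: ✗
medium_sum = 29 + 84 + 62 + 23 + 46 + 84 = 328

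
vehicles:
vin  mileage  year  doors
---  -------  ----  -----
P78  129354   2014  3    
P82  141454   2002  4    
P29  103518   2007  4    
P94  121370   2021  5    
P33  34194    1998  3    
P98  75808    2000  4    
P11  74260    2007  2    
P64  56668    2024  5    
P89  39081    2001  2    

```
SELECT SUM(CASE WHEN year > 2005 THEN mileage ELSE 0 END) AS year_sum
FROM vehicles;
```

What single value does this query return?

vin=P78: ✓ → 129354
vin=P82: ✗
vin=P29: ✓ → 103518
vin=P94: ✓ → 121370
vin=P33: ✗
vin=P98: ✗
vin=P11: ✓ → 74260
vin=P64: ✓ → 56668
vin=P89: ✗
year_sum = 129354 + 103518 + 121370 + 74260 + 56668 = 485170

485170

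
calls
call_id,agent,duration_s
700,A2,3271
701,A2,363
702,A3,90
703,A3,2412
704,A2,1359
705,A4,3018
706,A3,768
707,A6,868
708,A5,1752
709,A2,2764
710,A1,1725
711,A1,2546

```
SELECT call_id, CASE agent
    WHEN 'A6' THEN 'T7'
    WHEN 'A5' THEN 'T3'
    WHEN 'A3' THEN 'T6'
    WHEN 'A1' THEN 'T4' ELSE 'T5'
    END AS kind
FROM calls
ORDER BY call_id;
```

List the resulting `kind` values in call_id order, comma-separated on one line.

call_id=700: ELSE → T5
call_id=701: ELSE → T5
call_id=702: agent='A3' → T6
call_id=703: agent='A3' → T6
call_id=704: ELSE → T5
call_id=705: ELSE → T5
call_id=706: agent='A3' → T6
call_id=707: agent='A6' → T7
call_id=708: agent='A5' → T3
call_id=709: ELSE → T5
call_id=710: agent='A1' → T4
call_id=711: agent='A1' → T4

T5, T5, T6, T6, T5, T5, T6, T7, T3, T5, T4, T4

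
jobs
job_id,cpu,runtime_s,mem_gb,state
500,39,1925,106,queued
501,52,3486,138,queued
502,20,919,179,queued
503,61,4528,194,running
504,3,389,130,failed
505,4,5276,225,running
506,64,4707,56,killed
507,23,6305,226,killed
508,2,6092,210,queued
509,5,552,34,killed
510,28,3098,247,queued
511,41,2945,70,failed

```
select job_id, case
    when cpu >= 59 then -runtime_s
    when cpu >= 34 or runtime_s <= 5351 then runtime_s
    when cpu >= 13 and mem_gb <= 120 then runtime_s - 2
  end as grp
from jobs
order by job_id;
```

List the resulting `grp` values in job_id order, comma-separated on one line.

1925, 3486, 919, -4528, 389, 5276, -4707, NULL, NULL, 552, 3098, 2945

job_id=500: cpu >= 34 or runtime_s <= 5351 → 1925
job_id=501: cpu >= 34 or runtime_s <= 5351 → 3486
job_id=502: cpu >= 34 or runtime_s <= 5351 → 919
job_id=503: cpu >= 59 → -4528
job_id=504: cpu >= 34 or runtime_s <= 5351 → 389
job_id=505: cpu >= 34 or runtime_s <= 5351 → 5276
job_id=506: cpu >= 59 → -4707
job_id=507: (no match → NULL) → NULL
job_id=508: (no match → NULL) → NULL
job_id=509: cpu >= 34 or runtime_s <= 5351 → 552
job_id=510: cpu >= 34 or runtime_s <= 5351 → 3098
job_id=511: cpu >= 34 or runtime_s <= 5351 → 2945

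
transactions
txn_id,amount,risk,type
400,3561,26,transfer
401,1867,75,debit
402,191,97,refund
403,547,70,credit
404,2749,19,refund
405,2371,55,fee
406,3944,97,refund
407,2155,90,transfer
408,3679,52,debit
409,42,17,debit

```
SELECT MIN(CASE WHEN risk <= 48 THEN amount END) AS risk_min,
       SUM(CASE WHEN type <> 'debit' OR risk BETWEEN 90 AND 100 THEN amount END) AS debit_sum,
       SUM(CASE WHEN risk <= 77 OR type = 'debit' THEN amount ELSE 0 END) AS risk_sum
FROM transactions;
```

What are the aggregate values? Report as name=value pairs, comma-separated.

risk_min=42, debit_sum=15518, risk_sum=14816

[risk_min: risk <= 48]
txn_id=400: ✓ → 3561
txn_id=401: ✗
txn_id=402: ✗
txn_id=403: ✗
txn_id=404: ✓ → 2749
txn_id=405: ✗
txn_id=406: ✗
txn_id=407: ✗
txn_id=408: ✗
txn_id=409: ✓ → 42
risk_min = MIN(3561, 2749, 42) = 42
—
[debit_sum: type <> 'debit' OR risk BETWEEN 90 AND 100]
txn_id=400: ✓ → 3561
txn_id=401: ✗
txn_id=402: ✓ → 191
txn_id=403: ✓ → 547
txn_id=404: ✓ → 2749
txn_id=405: ✓ → 2371
txn_id=406: ✓ → 3944
txn_id=407: ✓ → 2155
txn_id=408: ✗
txn_id=409: ✗
debit_sum = 3561 + 191 + 547 + 2749 + 2371 + 3944 + 2155 = 15518
—
[risk_sum: risk <= 77 OR type = 'debit']
txn_id=400: ✓ → 3561
txn_id=401: ✓ → 1867
txn_id=402: ✗
txn_id=403: ✓ → 547
txn_id=404: ✓ → 2749
txn_id=405: ✓ → 2371
txn_id=406: ✗
txn_id=407: ✗
txn_id=408: ✓ → 3679
txn_id=409: ✓ → 42
risk_sum = 3561 + 1867 + 547 + 2749 + 2371 + 3679 + 42 = 14816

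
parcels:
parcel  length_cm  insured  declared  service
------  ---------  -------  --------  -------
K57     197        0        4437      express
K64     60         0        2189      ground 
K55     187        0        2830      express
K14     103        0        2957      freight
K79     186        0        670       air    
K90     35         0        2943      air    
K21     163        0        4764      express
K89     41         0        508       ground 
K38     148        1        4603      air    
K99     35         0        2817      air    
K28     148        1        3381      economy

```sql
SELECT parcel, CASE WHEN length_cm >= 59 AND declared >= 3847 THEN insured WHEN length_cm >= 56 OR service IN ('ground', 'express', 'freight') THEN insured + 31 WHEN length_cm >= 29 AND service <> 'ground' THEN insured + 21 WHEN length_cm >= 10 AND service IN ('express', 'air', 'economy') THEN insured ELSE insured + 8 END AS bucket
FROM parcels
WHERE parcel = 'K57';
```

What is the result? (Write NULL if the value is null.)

parcel = K57: length_cm=197, insured=0, declared=4437, service=express.
length_cm >= 59 AND declared >= 3847 → true → 0

0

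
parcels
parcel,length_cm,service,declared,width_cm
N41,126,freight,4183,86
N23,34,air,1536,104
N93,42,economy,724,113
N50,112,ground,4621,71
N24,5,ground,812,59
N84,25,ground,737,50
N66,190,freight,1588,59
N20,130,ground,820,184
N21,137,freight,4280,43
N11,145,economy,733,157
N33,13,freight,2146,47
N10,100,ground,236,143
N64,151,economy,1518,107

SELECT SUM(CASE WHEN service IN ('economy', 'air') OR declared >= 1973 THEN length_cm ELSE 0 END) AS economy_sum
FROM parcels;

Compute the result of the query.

parcel=N41: ✓ → 126
parcel=N23: ✓ → 34
parcel=N93: ✓ → 42
parcel=N50: ✓ → 112
parcel=N24: ✗
parcel=N84: ✗
parcel=N66: ✗
parcel=N20: ✗
parcel=N21: ✓ → 137
parcel=N11: ✓ → 145
parcel=N33: ✓ → 13
parcel=N10: ✗
parcel=N64: ✓ → 151
economy_sum = 126 + 34 + 42 + 112 + 137 + 145 + 13 + 151 = 760

760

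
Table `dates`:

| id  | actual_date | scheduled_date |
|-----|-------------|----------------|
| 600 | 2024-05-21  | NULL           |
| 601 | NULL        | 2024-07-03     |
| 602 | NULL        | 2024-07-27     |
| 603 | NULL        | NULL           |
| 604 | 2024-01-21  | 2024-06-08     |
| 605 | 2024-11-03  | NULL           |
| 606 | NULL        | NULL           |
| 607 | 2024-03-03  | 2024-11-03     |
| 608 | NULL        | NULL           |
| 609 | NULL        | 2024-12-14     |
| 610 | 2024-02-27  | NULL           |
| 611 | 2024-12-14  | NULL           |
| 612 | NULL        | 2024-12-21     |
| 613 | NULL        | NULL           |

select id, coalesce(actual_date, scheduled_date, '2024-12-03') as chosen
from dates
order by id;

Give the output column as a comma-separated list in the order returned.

2024-05-21, 2024-07-03, 2024-07-27, 2024-12-03, 2024-01-21, 2024-11-03, 2024-12-03, 2024-03-03, 2024-12-03, 2024-12-14, 2024-02-27, 2024-12-14, 2024-12-21, 2024-12-03

id=600: actual_date=2024-05-21 → 2024-05-21
id=601: actual_date=NULL, scheduled_date=2024-07-03 → 2024-07-03
id=602: actual_date=NULL, scheduled_date=2024-07-27 → 2024-07-27
id=603: actual_date=NULL, scheduled_date=NULL, → literal 2024-12-03 → 2024-12-03
id=604: actual_date=2024-01-21 → 2024-01-21
id=605: actual_date=2024-11-03 → 2024-11-03
id=606: actual_date=NULL, scheduled_date=NULL, → literal 2024-12-03 → 2024-12-03
id=607: actual_date=2024-03-03 → 2024-03-03
id=608: actual_date=NULL, scheduled_date=NULL, → literal 2024-12-03 → 2024-12-03
id=609: actual_date=NULL, scheduled_date=2024-12-14 → 2024-12-14
id=610: actual_date=2024-02-27 → 2024-02-27
id=611: actual_date=2024-12-14 → 2024-12-14
id=612: actual_date=NULL, scheduled_date=2024-12-21 → 2024-12-21
id=613: actual_date=NULL, scheduled_date=NULL, → literal 2024-12-03 → 2024-12-03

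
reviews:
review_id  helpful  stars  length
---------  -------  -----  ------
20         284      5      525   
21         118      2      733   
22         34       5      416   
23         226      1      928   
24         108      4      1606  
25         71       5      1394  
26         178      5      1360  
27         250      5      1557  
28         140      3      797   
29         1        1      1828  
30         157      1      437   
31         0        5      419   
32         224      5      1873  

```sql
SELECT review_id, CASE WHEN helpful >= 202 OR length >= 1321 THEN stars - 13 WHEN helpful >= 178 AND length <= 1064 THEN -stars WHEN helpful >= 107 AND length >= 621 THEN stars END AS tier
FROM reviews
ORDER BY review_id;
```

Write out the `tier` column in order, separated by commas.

review_id=20: helpful >= 202 OR length >= 1321 → -8
review_id=21: helpful >= 107 AND length >= 621 → 2
review_id=22: (no match → NULL) → NULL
review_id=23: helpful >= 202 OR length >= 1321 → -12
review_id=24: helpful >= 202 OR length >= 1321 → -9
review_id=25: helpful >= 202 OR length >= 1321 → -8
review_id=26: helpful >= 202 OR length >= 1321 → -8
review_id=27: helpful >= 202 OR length >= 1321 → -8
review_id=28: helpful >= 107 AND length >= 621 → 3
review_id=29: helpful >= 202 OR length >= 1321 → -12
review_id=30: (no match → NULL) → NULL
review_id=31: (no match → NULL) → NULL
review_id=32: helpful >= 202 OR length >= 1321 → -8

-8, 2, NULL, -12, -9, -8, -8, -8, 3, -12, NULL, NULL, -8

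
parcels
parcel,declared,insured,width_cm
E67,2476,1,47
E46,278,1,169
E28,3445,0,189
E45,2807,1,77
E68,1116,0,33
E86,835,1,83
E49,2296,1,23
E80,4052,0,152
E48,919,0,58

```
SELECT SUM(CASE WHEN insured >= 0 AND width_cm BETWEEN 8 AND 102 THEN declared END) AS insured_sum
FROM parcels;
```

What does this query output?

parcel=E67: ✓ → 2476
parcel=E46: ✗
parcel=E28: ✗
parcel=E45: ✓ → 2807
parcel=E68: ✓ → 1116
parcel=E86: ✓ → 835
parcel=E49: ✓ → 2296
parcel=E80: ✗
parcel=E48: ✓ → 919
insured_sum = 2476 + 2807 + 1116 + 835 + 2296 + 919 = 10449

10449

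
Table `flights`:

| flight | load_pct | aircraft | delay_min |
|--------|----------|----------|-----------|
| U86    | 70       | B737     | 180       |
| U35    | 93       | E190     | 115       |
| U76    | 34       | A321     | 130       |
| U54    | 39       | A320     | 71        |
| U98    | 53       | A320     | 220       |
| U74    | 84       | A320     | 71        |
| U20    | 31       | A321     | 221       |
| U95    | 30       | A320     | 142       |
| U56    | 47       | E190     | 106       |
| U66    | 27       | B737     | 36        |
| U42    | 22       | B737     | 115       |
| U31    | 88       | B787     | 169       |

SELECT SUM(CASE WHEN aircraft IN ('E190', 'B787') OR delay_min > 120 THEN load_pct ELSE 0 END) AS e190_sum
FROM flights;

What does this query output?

446

flight=U86: ✓ → 70
flight=U35: ✓ → 93
flight=U76: ✓ → 34
flight=U54: ✗
flight=U98: ✓ → 53
flight=U74: ✗
flight=U20: ✓ → 31
flight=U95: ✓ → 30
flight=U56: ✓ → 47
flight=U66: ✗
flight=U42: ✗
flight=U31: ✓ → 88
e190_sum = 70 + 93 + 34 + 53 + 31 + 30 + 47 + 88 = 446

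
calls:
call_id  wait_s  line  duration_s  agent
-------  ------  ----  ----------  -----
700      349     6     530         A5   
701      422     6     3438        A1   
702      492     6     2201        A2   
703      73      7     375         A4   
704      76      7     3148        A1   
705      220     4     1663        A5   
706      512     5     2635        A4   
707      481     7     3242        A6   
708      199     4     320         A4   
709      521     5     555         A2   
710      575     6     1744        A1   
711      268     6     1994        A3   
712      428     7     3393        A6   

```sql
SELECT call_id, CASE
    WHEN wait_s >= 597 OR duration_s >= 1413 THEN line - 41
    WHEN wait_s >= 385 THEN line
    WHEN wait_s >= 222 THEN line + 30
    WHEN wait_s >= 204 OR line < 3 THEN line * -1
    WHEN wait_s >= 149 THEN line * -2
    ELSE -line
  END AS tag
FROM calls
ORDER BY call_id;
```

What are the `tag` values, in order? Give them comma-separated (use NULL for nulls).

36, -35, -35, -7, -34, -37, -36, -34, -8, 5, -35, -35, -34

call_id=700: wait_s >= 222 → 36
call_id=701: wait_s >= 597 OR duration_s >= 1413 → -35
call_id=702: wait_s >= 597 OR duration_s >= 1413 → -35
call_id=703: ELSE → -7
call_id=704: wait_s >= 597 OR duration_s >= 1413 → -34
call_id=705: wait_s >= 597 OR duration_s >= 1413 → -37
call_id=706: wait_s >= 597 OR duration_s >= 1413 → -36
call_id=707: wait_s >= 597 OR duration_s >= 1413 → -34
call_id=708: wait_s >= 149 → -8
call_id=709: wait_s >= 385 → 5
call_id=710: wait_s >= 597 OR duration_s >= 1413 → -35
call_id=711: wait_s >= 597 OR duration_s >= 1413 → -35
call_id=712: wait_s >= 597 OR duration_s >= 1413 → -34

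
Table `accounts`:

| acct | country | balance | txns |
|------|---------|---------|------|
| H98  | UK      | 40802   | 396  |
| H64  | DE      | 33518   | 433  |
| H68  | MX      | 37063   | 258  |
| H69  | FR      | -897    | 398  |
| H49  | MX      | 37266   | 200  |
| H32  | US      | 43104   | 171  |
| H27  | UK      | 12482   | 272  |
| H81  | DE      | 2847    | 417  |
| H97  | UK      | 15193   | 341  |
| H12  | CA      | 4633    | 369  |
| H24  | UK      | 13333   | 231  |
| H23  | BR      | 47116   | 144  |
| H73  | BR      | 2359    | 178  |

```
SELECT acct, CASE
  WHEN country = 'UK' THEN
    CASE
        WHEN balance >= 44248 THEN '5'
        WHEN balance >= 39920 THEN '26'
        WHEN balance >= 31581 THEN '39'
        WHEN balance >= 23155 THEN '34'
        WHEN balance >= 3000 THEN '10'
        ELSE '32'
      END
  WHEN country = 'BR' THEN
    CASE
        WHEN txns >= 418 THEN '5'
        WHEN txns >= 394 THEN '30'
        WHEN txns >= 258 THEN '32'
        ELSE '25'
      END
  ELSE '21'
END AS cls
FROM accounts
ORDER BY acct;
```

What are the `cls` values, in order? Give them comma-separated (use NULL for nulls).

21, 25, 10, 10, 21, 21, 21, 21, 21, 25, 21, 10, 26

acct=H12: country='CA' → outer ELSE → 21
acct=H23: country='BR' → inner[ELSE] → 25
acct=H24: country='UK' → inner[balance >= 3000] → 10
acct=H27: country='UK' → inner[balance >= 3000] → 10
acct=H32: country='US' → outer ELSE → 21
acct=H49: country='MX' → outer ELSE → 21
acct=H64: country='DE' → outer ELSE → 21
acct=H68: country='MX' → outer ELSE → 21
acct=H69: country='FR' → outer ELSE → 21
acct=H73: country='BR' → inner[ELSE] → 25
acct=H81: country='DE' → outer ELSE → 21
acct=H97: country='UK' → inner[balance >= 3000] → 10
acct=H98: country='UK' → inner[balance >= 39920] → 26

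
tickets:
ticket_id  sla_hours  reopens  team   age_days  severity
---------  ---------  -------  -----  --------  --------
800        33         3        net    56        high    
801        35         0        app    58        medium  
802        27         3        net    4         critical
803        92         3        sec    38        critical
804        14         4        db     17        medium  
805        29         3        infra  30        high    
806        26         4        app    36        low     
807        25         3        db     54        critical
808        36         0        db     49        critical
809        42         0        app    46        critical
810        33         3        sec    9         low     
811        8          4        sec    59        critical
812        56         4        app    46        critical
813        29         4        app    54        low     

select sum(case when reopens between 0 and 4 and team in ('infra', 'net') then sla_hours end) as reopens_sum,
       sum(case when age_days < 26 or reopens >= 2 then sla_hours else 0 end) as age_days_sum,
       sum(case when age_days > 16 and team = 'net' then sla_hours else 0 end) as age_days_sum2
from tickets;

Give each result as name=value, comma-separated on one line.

reopens_sum=89, age_days_sum=372, age_days_sum2=33

[reopens_sum: reopens between 0 and 4 and team in ('infra', 'net')]
ticket_id=800: ✓ → 33
ticket_id=801: ✗
ticket_id=802: ✓ → 27
ticket_id=803: ✗
ticket_id=804: ✗
ticket_id=805: ✓ → 29
ticket_id=806: ✗
ticket_id=807: ✗
ticket_id=808: ✗
ticket_id=809: ✗
ticket_id=810: ✗
ticket_id=811: ✗
ticket_id=812: ✗
ticket_id=813: ✗
reopens_sum = 33 + 27 + 29 = 89
—
[age_days_sum: age_days < 26 or reopens >= 2]
ticket_id=800: ✓ → 33
ticket_id=801: ✗
ticket_id=802: ✓ → 27
ticket_id=803: ✓ → 92
ticket_id=804: ✓ → 14
ticket_id=805: ✓ → 29
ticket_id=806: ✓ → 26
ticket_id=807: ✓ → 25
ticket_id=808: ✗
ticket_id=809: ✗
ticket_id=810: ✓ → 33
ticket_id=811: ✓ → 8
ticket_id=812: ✓ → 56
ticket_id=813: ✓ → 29
age_days_sum = 33 + 27 + 92 + 14 + 29 + 26 + 25 + 33 + 8 + 56 + 29 = 372
—
[age_days_sum2: age_days > 16 and team = 'net']
ticket_id=800: ✓ → 33
ticket_id=801: ✗
ticket_id=802: ✗
ticket_id=803: ✗
ticket_id=804: ✗
ticket_id=805: ✗
ticket_id=806: ✗
ticket_id=807: ✗
ticket_id=808: ✗
ticket_id=809: ✗
ticket_id=810: ✗
ticket_id=811: ✗
ticket_id=812: ✗
ticket_id=813: ✗
age_days_sum2 = 33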